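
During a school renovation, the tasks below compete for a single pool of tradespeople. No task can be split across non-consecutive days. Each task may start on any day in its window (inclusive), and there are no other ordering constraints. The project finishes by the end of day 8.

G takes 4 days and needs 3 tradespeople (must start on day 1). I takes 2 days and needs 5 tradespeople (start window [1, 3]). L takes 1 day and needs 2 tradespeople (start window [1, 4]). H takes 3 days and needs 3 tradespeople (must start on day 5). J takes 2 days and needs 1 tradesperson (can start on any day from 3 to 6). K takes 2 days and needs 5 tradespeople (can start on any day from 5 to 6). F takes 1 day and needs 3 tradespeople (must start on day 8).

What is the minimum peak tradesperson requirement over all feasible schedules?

8

Early-start (G@1, I@1, L@1, H@5, J@3, K@5, F@8) gives peak 10: d1:10  d2:8  d3:4  d4:4  d5:8  d6:8  d7:3  d8:3.
Shift L→3.
Schedule G@1, I@1, L@3, H@5, J@3, K@5, F@8: d1:8  d2:8  d3:6  d4:4  d5:8  d6:8  d7:3  d8:3 — peak 8.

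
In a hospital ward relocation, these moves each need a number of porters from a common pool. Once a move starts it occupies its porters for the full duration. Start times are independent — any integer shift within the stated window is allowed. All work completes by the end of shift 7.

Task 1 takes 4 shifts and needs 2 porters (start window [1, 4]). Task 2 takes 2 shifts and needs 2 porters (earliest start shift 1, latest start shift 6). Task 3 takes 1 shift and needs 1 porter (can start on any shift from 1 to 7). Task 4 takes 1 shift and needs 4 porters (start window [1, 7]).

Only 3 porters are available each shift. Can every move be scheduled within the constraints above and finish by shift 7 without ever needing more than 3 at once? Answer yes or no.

no

The minimum achievable peak is 4; 3 < 4, so no feasible schedule stays within the cap.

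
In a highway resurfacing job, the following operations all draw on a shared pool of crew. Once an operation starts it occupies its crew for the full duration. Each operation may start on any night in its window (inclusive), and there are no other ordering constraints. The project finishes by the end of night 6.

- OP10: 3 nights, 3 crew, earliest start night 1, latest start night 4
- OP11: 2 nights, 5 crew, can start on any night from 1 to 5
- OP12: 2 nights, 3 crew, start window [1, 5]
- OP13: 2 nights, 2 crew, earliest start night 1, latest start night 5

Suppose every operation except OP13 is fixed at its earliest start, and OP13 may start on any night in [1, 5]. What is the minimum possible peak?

11

OP13@1: n1:13  n2:13  n3:3  n4:0  n5:0  n6:0 → peak 13
OP13@2: n1:11  n2:13  n3:5  n4:0  n5:0  n6:0 → peak 13
OP13@3: n1:11  n2:11  n3:5  n4:2  n5:0  n6:0 → peak 11
OP13@4: n1:11  n2:11  n3:3  n4:2  n5:2  n6:0 → peak 11
OP13@5: n1:11  n2:11  n3:3  n4:0  n5:2  n6:2 → peak 11
Best is OP13@3, peak 11.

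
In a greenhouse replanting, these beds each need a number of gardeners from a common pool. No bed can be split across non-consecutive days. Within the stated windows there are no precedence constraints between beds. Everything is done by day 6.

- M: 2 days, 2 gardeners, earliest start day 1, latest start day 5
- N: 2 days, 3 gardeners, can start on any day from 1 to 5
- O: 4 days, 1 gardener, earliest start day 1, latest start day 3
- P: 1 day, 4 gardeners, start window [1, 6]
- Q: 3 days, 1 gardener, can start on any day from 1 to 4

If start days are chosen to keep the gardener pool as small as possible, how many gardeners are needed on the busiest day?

4

Early-start (M@1, N@1, O@1, P@1, Q@1) gives peak 11: d1:11  d2:7  d3:2  d4:1  d5:0  d6:0.
Shift N→4, P→6.
Schedule M@1, N@4, O@1, P@6, Q@1: d1:4  d2:4  d3:2  d4:4  d5:3  d6:4 — peak 4.
Total gardener-days = 21 over 6 days ⇒ peak ≥ ⌈21/6⌉ = 4, so 4 is optimal.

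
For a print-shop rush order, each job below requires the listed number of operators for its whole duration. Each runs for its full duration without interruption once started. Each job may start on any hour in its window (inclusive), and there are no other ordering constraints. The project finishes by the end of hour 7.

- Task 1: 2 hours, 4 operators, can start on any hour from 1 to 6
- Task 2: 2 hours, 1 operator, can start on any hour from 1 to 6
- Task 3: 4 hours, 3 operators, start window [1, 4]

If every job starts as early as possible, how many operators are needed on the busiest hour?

Early-start schedule: Task 1@1, Task 2@1, Task 3@1.
Load per hour: hour 1: 8, hour 2: 8, hour 3: 3, hour 4: 3, hour 5: 0, hour 6: 0, hour 7: 0.
Peak is 8.

8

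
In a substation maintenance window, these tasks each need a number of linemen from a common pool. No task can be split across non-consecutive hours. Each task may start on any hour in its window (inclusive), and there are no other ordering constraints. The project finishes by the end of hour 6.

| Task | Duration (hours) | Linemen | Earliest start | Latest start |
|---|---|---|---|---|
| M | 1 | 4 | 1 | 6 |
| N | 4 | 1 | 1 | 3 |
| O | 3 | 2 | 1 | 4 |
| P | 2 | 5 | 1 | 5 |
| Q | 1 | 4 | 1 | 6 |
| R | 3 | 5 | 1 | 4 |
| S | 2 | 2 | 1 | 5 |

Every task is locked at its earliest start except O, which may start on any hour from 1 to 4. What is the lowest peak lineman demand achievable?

21

O@1: h1:23  h2:15  h3:8  h4:1  h5:0  h6:0 → peak 23
O@2: h1:21  h2:15  h3:8  h4:3  h5:0  h6:0 → peak 21
O@3: h1:21  h2:13  h3:8  h4:3  h5:2  h6:0 → peak 21
O@4: h1:21  h2:13  h3:6  h4:3  h5:2  h6:2 → peak 21
Best is O@2, peak 21.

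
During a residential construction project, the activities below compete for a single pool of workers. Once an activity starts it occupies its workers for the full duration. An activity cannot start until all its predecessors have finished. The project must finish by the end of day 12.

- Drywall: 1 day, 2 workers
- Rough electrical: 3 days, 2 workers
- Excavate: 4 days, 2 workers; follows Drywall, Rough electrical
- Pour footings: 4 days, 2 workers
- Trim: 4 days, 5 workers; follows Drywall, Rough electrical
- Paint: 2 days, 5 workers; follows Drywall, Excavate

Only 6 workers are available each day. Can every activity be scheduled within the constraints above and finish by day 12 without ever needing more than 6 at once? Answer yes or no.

no

The minimum achievable peak is 7; 6 < 7, so no feasible schedule stays within the cap.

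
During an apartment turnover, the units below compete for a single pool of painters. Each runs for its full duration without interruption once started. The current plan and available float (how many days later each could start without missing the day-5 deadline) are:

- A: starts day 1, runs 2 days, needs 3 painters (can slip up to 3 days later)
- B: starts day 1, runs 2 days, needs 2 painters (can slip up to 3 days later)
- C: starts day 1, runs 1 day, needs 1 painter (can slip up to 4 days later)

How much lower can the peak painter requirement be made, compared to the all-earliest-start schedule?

3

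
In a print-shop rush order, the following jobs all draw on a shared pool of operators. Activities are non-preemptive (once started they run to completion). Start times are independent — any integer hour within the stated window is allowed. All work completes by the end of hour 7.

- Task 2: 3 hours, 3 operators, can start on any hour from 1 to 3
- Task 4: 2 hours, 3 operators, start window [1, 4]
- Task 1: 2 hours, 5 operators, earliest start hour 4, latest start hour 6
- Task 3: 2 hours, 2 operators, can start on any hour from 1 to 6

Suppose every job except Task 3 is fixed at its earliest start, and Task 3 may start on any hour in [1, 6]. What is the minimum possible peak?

6

Task 3@1: h1:8  h2:8  h3:3  h4:5  h5:5  h6:0  h7:0 → peak 8
Task 3@2: h1:6  h2:8  h3:5  h4:5  h5:5  h6:0  h7:0 → peak 8
Task 3@3: h1:6  h2:6  h3:5  h4:7  h5:5  h6:0  h7:0 → peak 7
Task 3@4: h1:6  h2:6  h3:3  h4:7  h5:7  h6:0  h7:0 → peak 7
Task 3@5: h1:6  h2:6  h3:3  h4:5  h5:7  h6:2  h7:0 → peak 7
Task 3@6: h1:6  h2:6  h3:3  h4:5  h5:5  h6:2  h7:2 → peak 6
Best is Task 3@6, peak 6.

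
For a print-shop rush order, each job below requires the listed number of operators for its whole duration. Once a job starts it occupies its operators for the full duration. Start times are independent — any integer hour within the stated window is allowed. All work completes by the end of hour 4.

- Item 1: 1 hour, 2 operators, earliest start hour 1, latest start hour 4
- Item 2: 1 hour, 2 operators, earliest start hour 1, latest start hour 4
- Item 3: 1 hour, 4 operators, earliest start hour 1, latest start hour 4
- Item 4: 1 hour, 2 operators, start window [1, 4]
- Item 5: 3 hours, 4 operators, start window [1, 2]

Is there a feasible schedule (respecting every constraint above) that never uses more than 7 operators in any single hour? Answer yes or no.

yes

Schedule Item 1@1, Item 2@2, Item 3@1, Item 4@3, Item 5@2: h1:6  h2:6  h3:6  h4:4 — peak 6 ≤ 7.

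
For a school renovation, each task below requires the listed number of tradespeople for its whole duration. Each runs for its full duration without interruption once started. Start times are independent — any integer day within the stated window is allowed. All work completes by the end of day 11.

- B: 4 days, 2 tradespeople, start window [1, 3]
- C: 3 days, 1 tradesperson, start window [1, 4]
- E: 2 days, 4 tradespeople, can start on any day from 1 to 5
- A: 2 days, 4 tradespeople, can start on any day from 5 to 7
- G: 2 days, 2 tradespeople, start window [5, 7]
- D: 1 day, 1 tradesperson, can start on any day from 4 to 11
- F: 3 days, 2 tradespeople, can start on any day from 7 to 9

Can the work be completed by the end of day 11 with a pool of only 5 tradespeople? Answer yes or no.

yes

Schedule B@3, C@1, E@1, A@7, G@5, D@4, F@9: d1:5  d2:5  d3:3  d4:3  d5:4  d6:4  d7:4  d8:4  d9:2  d10:2  d11:2 — peak 5 ≤ 5.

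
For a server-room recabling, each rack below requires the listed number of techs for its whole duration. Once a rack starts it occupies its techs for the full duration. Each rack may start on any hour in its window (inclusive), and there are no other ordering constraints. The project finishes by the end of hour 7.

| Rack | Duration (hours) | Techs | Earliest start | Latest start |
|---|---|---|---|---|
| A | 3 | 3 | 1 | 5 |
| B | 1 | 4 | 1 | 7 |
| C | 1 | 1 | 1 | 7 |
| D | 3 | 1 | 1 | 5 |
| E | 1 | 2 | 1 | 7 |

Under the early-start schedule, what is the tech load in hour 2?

4

At early start, hour 2 has: A, D.
Demand: 3 + 1 = 4.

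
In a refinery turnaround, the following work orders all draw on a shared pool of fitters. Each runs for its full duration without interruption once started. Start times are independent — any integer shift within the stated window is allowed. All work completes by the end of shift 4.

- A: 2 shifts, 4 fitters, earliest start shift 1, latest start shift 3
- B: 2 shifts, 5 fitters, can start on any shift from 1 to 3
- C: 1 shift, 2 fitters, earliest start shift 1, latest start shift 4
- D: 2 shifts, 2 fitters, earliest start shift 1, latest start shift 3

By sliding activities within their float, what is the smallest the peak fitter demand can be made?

Early-start (A@1, B@1, C@1, D@1) gives peak 13: s1:13  s2:11  s3:0  s4:0.
Shift B→3, D→2.
Schedule A@1, B@3, C@1, D@2: s1:6  s2:6  s3:7  s4:5 — peak 7.

7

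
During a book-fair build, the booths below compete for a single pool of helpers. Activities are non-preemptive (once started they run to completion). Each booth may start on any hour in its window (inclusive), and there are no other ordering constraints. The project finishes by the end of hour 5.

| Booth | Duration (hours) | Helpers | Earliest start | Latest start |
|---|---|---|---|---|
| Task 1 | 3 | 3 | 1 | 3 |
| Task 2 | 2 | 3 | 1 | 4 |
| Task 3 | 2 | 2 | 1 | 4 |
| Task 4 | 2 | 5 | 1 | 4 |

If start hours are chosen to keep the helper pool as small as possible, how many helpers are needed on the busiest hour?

7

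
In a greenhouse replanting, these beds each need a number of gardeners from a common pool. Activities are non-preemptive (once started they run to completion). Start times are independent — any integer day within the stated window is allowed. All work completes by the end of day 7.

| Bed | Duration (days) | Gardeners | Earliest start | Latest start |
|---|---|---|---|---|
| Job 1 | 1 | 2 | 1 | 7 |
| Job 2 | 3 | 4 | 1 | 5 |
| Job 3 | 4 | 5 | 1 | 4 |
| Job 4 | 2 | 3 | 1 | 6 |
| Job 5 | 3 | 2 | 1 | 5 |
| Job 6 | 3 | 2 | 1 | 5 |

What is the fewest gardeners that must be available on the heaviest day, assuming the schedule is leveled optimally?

Early-start (Job 1@1, Job 2@1, Job 3@1, Job 4@1, Job 5@1, Job 6@1) gives peak 18: d1:18  d2:16  d3:13  d4:5  d5:0  d6:0  d7:0.
Shift Job 3→4, Job 4→5, Job 6→2.
Schedule Job 1@1, Job 2@1, Job 3@4, Job 4@5, Job 5@1, Job 6@2: d1:8  d2:8  d3:8  d4:7  d5:8  d6:8  d7:5 — peak 8.
Total gardener-days = 52 over 7 days ⇒ peak ≥ ⌈52/7⌉ = 8, so 8 is optimal.

8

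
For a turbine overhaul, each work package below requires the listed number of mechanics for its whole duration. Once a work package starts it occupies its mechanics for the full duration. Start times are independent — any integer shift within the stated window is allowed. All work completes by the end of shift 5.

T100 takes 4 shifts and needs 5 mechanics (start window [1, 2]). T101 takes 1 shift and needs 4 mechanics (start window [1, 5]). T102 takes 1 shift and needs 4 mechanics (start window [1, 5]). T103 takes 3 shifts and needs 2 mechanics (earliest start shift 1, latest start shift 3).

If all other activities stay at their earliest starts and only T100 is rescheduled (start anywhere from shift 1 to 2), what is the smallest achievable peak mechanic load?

10

T100@1: s1:15  s2:7  s3:7  s4:5  s5:0 → peak 15
T100@2: s1:10  s2:7  s3:7  s4:5  s5:5 → peak 10
Best is T100@2, peak 10.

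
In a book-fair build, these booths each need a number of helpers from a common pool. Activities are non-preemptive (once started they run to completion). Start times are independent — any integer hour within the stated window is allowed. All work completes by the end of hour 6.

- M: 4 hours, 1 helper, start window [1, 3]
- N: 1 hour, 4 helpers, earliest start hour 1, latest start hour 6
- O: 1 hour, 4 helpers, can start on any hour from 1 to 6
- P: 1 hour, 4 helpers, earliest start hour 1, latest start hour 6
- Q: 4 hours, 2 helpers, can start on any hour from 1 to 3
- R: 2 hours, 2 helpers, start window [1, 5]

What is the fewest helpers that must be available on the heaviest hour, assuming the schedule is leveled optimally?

6

Early-start (M@1, N@1, O@1, P@1, Q@1, R@1) gives peak 17: h1:17  h2:5  h3:3  h4:3  h5:0  h6:0.
Shift O→2, P→5, Q→3, R→3.
Schedule M@1, N@1, O@2, P@5, Q@3, R@3: h1:5  h2:5  h3:5  h4:5  h5:6  h6:2 — peak 6.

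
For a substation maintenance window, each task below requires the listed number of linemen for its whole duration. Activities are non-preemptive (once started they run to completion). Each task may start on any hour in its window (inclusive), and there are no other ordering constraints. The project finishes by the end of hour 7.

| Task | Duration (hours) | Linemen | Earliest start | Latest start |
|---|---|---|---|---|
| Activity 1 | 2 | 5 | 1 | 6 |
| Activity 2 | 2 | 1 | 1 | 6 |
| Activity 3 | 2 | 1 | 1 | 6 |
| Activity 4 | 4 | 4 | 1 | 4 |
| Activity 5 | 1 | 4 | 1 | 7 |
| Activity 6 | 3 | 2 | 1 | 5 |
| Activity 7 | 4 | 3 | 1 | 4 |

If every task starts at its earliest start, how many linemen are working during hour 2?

At early start, hour 2 has: Activity 1, Activity 2, Activity 3, Activity 4, Activity 6, Activity 7.
Demand: 5 + 1 + 1 + 4 + 2 + 3 = 16.

16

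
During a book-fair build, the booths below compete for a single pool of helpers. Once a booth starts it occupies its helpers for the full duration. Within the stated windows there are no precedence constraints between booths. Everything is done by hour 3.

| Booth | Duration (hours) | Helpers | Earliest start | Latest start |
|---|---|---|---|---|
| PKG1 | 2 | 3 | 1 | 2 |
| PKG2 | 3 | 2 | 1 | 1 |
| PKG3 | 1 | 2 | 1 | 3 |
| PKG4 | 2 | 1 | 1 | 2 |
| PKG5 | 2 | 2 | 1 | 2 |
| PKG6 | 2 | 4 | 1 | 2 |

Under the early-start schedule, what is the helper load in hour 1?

14

At early start, hour 1 has: PKG1, PKG2, PKG3, PKG4, PKG5, PKG6.
Demand: 3 + 2 + 2 + 1 + 2 + 4 = 14.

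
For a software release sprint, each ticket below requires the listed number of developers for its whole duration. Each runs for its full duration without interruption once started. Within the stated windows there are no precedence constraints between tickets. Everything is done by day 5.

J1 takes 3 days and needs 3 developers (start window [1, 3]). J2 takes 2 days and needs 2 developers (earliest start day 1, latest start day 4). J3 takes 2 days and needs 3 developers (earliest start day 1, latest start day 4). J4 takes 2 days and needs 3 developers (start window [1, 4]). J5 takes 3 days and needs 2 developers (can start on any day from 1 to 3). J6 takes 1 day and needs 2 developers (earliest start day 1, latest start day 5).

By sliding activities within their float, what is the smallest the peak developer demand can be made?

7

Early-start (J1@1, J2@1, J3@1, J4@1, J5@1, J6@1) gives peak 15: d1:15  d2:13  d3:5  d4:0  d5:0.
Shift J3→4, J4→4, J6→3.
Schedule J1@1, J2@1, J3@4, J4@4, J5@1, J6@3: d1:7  d2:7  d3:7  d4:6  d5:6 — peak 7.
Total developer-days = 33 over 5 days ⇒ peak ≥ ⌈33/5⌉ = 7, so 7 is optimal.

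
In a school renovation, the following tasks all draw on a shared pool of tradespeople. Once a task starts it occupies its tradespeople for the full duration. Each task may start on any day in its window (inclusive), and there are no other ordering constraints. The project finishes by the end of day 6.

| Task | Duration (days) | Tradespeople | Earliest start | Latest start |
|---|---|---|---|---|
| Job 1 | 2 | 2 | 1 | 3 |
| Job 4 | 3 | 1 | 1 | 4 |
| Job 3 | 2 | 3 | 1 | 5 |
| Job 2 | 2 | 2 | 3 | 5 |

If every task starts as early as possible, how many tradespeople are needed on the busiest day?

Early-start schedule: Job 1@1, Job 4@1, Job 3@1, Job 2@3.
Load per day: day 1: 6, day 2: 6, day 3: 3, day 4: 2, day 5: 0, day 6: 0.
Peak is 6.

6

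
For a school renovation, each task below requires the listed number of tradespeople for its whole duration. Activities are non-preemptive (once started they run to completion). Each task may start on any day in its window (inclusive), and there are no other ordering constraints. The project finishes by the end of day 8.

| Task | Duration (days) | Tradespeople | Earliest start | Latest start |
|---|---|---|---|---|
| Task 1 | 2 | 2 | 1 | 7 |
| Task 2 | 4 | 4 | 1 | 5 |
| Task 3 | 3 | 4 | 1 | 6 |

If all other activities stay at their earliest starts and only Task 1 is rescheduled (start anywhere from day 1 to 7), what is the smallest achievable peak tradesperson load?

8

Task 1@1: d1:10  d2:10  d3:8  d4:4  d5:0  d6:0  d7:0  d8:0 → peak 10
Task 1@2: d1:8  d2:10  d3:10  d4:4  d5:0  d6:0  d7:0  d8:0 → peak 10
Task 1@3: d1:8  d2:8  d3:10  d4:6  d5:0  d6:0  d7:0  d8:0 → peak 10
Task 1@4: d1:8  d2:8  d3:8  d4:6  d5:2  d6:0  d7:0  d8:0 → peak 8
Task 1@5: d1:8  d2:8  d3:8  d4:4  d5:2  d6:2  d7:0  d8:0 → peak 8
Task 1@6: d1:8  d2:8  d3:8  d4:4  d5:0  d6:2  d7:2  d8:0 → peak 8
Task 1@7: d1:8  d2:8  d3:8  d4:4  d5:0  d6:0  d7:2  d8:2 → peak 8
Best is Task 1@4, peak 8.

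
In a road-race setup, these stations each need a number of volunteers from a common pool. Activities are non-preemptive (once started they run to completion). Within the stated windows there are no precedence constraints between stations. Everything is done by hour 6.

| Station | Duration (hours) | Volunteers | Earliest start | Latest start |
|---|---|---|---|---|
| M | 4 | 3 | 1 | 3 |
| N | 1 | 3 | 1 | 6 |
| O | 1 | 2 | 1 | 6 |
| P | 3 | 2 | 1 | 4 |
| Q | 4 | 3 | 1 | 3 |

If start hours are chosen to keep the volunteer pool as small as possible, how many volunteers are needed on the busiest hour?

8

Early-start (M@1, N@1, O@1, P@1, Q@1) gives peak 13: h1:13  h2:8  h3:8  h4:6  h5:0  h6:0.
Shift P→2, Q→2.
Schedule M@1, N@1, O@1, P@2, Q@2: h1:8  h2:8  h3:8  h4:8  h5:3  h6:0 — peak 8.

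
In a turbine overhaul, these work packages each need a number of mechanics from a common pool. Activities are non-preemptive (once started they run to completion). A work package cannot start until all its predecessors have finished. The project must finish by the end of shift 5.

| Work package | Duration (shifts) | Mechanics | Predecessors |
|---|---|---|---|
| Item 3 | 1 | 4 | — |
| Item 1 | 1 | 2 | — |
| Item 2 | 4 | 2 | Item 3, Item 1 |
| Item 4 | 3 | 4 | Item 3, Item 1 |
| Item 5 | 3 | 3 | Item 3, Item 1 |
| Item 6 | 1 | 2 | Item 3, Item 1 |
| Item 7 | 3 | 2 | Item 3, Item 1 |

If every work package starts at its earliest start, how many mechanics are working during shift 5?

2

At early start, shift 5 has: Item 2.
Demand: 2 = 2.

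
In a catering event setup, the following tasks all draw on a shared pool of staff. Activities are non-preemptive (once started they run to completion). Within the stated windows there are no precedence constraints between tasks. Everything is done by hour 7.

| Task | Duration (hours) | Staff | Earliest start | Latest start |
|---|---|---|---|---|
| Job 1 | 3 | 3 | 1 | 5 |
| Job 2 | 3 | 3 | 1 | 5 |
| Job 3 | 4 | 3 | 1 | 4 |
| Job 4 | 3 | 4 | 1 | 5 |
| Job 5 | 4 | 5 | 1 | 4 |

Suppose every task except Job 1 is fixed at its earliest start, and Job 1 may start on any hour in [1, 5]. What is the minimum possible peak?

15

Job 1@1: h1:18  h2:18  h3:18  h4:8  h5:0  h6:0  h7:0 → peak 18
Job 1@2: h1:15  h2:18  h3:18  h4:11  h5:0  h6:0  h7:0 → peak 18
Job 1@3: h1:15  h2:15  h3:18  h4:11  h5:3  h6:0  h7:0 → peak 18
Job 1@4: h1:15  h2:15  h3:15  h4:11  h5:3  h6:3  h7:0 → peak 15
Job 1@5: h1:15  h2:15  h3:15  h4:8  h5:3  h6:3  h7:3 → peak 15
Best is Job 1@4, peak 15.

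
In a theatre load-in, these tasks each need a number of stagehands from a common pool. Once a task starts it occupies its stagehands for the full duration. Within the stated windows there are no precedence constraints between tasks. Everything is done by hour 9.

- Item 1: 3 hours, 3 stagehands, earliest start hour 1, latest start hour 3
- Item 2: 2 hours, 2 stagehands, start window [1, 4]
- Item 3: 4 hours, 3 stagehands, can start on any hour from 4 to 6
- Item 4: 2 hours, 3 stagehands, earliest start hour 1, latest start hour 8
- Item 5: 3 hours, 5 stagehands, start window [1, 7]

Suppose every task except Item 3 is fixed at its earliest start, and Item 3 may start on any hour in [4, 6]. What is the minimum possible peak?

Item 3@4: h1:13  h2:13  h3:8  h4:3  h5:3  h6:3  h7:3  h8:0  h9:0 → peak 13
Item 3@5: h1:13  h2:13  h3:8  h4:0  h5:3  h6:3  h7:3  h8:3  h9:0 → peak 13
Item 3@6: h1:13  h2:13  h3:8  h4:0  h5:0  h6:3  h7:3  h8:3  h9:3 → peak 13
Best is Item 3@4, peak 13.

13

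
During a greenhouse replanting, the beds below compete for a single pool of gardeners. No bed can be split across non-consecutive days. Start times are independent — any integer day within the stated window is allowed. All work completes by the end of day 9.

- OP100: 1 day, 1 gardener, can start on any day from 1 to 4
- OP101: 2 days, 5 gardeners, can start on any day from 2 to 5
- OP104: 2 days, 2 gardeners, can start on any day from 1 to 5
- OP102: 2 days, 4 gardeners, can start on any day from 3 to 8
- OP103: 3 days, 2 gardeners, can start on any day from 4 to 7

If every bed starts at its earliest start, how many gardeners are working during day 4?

At early start, day 4 has: OP102, OP103.
Demand: 4 + 2 = 6.

6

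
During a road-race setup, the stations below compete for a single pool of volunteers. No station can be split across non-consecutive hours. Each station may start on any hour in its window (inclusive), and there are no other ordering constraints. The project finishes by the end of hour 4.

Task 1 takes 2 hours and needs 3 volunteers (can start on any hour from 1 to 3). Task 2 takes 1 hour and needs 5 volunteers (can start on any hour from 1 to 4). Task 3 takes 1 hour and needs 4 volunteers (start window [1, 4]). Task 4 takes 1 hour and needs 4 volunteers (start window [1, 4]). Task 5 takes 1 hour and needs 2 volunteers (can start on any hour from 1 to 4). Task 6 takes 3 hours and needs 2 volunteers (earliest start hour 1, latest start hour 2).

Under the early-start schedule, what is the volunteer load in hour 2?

5

At early start, hour 2 has: Task 1, Task 6.
Demand: 3 + 2 = 5.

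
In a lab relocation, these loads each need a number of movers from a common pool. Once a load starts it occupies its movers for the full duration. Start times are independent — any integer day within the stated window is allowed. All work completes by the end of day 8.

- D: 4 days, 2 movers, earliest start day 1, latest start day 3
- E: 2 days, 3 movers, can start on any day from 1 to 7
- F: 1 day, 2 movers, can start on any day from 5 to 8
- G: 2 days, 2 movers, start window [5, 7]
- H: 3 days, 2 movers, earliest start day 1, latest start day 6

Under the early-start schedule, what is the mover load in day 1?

At early start, day 1 has: D, E, H.
Demand: 2 + 3 + 2 = 7.

7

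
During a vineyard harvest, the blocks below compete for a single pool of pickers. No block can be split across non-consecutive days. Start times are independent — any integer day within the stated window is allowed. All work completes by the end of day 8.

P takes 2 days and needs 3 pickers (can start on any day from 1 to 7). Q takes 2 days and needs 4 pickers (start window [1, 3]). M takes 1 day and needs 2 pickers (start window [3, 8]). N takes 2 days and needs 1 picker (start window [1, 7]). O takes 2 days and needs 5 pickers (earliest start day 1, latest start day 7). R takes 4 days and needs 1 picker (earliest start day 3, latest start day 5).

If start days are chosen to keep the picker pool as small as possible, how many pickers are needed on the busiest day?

5

Early-start (P@1, Q@1, M@3, N@1, O@1, R@3) gives peak 13: d1:13  d2:13  d3:3  d4:1  d5:1  d6:1  d7:0  d8:0.
Shift Q→3, M→5, O→7.
Schedule P@1, Q@3, M@5, N@1, O@7, R@3: d1:4  d2:4  d3:5  d4:5  d5:3  d6:1  d7:5  d8:5 — peak 5.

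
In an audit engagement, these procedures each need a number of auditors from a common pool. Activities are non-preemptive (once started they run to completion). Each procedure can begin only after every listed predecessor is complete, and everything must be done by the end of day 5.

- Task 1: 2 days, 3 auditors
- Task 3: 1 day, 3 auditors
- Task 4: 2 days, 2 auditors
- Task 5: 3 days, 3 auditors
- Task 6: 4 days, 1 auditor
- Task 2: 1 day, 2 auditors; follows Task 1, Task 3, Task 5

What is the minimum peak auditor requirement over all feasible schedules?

Early-start (Task 1@1, Task 3@1, Task 4@1, Task 5@1, Task 6@1, Task 2@4) gives peak 12: d1:12  d2:9  d3:4  d4:3  d5:0.
Shift Task 4→3, Task 5→2, Task 2→5.
Schedule Task 1@1, Task 3@1, Task 4@3, Task 5@2, Task 6@1, Task 2@5: d1:7  d2:7  d3:6  d4:6  d5:2 — peak 7.

7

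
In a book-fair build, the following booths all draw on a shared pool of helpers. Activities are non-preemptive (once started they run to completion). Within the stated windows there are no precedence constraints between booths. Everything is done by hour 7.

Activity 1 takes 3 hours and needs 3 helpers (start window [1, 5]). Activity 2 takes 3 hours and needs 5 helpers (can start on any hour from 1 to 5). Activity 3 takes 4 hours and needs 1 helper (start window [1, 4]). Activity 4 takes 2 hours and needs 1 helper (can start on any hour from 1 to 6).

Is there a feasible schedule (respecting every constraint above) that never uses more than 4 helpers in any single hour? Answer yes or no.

Total helper-hours = 30; over 7 hours the average is 30/7 > 4, so some hour must exceed 4.

no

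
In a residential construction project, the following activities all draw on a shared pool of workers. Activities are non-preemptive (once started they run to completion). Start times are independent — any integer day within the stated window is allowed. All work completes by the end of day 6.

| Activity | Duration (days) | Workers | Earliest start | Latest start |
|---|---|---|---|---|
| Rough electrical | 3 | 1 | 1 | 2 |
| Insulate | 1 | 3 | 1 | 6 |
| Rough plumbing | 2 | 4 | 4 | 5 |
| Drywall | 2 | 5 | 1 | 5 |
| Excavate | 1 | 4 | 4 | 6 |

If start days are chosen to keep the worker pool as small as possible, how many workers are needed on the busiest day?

Early-start (Rough electrical@1, Insulate@1, Rough plumbing@4, Drywall@1, Excavate@4) gives peak 9: d1:9  d2:6  d3:1  d4:8  d5:4  d6:0.
Shift Drywall→2, Excavate→6.
Schedule Rough electrical@1, Insulate@1, Rough plumbing@4, Drywall@2, Excavate@6: d1:4  d2:6  d3:6  d4:4  d5:4  d6:4 — peak 6.

6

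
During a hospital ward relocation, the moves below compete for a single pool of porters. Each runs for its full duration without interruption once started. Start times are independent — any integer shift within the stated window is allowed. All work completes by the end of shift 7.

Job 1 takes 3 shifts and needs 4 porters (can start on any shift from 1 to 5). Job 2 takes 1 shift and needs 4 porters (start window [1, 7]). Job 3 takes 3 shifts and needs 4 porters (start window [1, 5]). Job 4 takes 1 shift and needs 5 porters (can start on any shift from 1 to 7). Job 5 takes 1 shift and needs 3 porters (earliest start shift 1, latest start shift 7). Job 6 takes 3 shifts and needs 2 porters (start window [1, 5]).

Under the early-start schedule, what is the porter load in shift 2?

10

At early start, shift 2 has: Job 1, Job 3, Job 6.
Demand: 4 + 4 + 2 = 10.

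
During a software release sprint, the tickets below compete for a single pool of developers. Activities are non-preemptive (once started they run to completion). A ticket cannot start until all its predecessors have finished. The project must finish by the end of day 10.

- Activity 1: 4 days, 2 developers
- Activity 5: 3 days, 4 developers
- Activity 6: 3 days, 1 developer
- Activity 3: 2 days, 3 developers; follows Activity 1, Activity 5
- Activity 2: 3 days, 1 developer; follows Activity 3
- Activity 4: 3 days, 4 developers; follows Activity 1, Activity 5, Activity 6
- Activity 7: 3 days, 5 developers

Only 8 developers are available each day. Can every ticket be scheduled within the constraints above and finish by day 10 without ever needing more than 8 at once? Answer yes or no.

yes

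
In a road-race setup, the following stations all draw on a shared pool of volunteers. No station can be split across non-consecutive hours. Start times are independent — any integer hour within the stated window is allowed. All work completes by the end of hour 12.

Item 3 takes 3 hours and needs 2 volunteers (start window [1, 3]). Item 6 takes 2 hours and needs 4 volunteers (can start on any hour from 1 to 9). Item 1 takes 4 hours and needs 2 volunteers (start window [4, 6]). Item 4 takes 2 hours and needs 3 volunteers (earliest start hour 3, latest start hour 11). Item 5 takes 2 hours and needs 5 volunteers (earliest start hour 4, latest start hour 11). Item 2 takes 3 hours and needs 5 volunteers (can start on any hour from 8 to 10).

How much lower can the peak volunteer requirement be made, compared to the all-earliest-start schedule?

Early-start peak: h1:6  h2:6  h3:5  h4:10  h5:7  h6:2  h7:2  h8:5  h9:5  h10:5  h11:0  h12:0 ⇒ 10.
Leveled (Item 3@3, Item 6@1, Item 1@4, Item 4@6, Item 5@8, Item 2@10): h1:4  h2:4  h3:2  h4:4  h5:4  h6:5  h7:5  h8:5  h9:5  h10:5  h11:5  h12:5 ⇒ 5.
Reduction 10 − 5 = 5.

5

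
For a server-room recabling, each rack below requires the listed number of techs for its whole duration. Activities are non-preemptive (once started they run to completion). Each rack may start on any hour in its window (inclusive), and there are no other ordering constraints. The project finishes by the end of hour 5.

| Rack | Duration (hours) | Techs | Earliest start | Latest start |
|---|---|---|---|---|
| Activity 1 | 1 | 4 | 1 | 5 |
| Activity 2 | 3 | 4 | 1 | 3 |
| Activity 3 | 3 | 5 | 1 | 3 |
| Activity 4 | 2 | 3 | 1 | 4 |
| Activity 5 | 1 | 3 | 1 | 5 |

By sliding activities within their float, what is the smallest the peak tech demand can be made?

9

Early-start (Activity 1@1, Activity 2@1, Activity 3@1, Activity 4@1, Activity 5@1) gives peak 19: h1:19  h2:12  h3:9  h4:0  h5:0.
Shift Activity 3→2, Activity 4→4, Activity 5→5.
Schedule Activity 1@1, Activity 2@1, Activity 3@2, Activity 4@4, Activity 5@5: h1:8  h2:9  h3:9  h4:8  h5:6 — peak 9.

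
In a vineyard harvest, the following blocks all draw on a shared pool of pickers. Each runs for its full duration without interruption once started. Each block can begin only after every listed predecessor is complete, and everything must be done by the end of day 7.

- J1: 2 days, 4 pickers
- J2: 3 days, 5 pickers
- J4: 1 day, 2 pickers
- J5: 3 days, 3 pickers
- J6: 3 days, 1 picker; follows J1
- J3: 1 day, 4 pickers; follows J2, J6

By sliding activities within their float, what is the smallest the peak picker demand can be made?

7

Early-start (J1@1, J2@1, J4@1, J5@1, J6@3, J3@6) gives peak 14: d1:14  d2:12  d3:9  d4:1  d5:1  d6:4  d7:0.
Shift J2→4, J4→3, J3→7.
Schedule J1@1, J2@4, J4@3, J5@1, J6@3, J3@7: d1:7  d2:7  d3:6  d4:6  d5:6  d6:5  d7:4 — peak 7.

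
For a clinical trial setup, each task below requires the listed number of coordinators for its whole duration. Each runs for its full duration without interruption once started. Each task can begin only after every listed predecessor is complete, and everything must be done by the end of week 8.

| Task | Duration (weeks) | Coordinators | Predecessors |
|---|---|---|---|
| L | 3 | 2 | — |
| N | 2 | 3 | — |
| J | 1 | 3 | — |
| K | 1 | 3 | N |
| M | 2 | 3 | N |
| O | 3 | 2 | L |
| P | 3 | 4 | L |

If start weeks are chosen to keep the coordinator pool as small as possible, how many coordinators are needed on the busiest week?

6

Early-start (L@1, N@1, J@1, K@3, M@3, O@4, P@4) gives peak 9: w1:8  w2:5  w3:8  w4:9  w5:6  w6:6  w7:0  w8:0.
Shift J→3, K→4, M→4, O→5, P→6.
Schedule L@1, N@1, J@3, K@4, M@4, O@5, P@6: w1:5  w2:5  w3:5  w4:6  w5:5  w6:6  w7:6  w8:4 — peak 6.
Total coordinator-weeks = 42 over 8 weeks ⇒ peak ≥ ⌈42/8⌉ = 6, so 6 is optimal.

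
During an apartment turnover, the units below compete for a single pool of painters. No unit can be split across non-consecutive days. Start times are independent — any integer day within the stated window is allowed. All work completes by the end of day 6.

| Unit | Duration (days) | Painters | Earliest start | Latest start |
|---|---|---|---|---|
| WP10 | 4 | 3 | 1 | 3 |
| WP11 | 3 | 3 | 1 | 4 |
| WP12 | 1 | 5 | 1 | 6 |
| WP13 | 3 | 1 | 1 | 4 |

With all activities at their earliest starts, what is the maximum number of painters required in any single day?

Early-start schedule: WP10@1, WP11@1, WP12@1, WP13@1.
Load per day: day 1: 12, day 2: 7, day 3: 7, day 4: 3, day 5: 0, day 6: 0.
Peak is 12.

12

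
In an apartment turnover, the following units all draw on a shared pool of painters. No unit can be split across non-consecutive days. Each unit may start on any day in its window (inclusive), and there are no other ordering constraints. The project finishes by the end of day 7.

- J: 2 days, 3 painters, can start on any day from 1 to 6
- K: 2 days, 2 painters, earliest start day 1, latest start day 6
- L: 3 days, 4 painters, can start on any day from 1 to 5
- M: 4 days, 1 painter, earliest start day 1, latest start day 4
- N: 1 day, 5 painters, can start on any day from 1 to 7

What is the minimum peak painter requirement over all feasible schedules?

Early-start (J@1, K@1, L@1, M@1, N@1) gives peak 15: d1:15  d2:10  d3:5  d4:1  d5:0  d6:0  d7:0.
Shift L→3, M→3, N→7.
Schedule J@1, K@1, L@3, M@3, N@7: d1:5  d2:5  d3:5  d4:5  d5:5  d6:1  d7:5 — peak 5.
Total painter-days = 31 over 7 days ⇒ peak ≥ ⌈31/7⌉ = 5, so 5 is optimal.

5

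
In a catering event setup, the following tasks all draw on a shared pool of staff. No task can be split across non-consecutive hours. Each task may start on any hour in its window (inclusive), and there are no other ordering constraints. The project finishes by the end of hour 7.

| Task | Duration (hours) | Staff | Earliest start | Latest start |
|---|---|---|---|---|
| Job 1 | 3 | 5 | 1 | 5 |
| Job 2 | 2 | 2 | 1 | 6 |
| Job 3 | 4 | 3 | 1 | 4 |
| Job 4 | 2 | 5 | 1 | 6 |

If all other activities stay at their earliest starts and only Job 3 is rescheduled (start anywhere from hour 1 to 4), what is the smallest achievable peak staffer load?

12

Job 3@1: h1:15  h2:15  h3:8  h4:3  h5:0  h6:0  h7:0 → peak 15
Job 3@2: h1:12  h2:15  h3:8  h4:3  h5:3  h6:0  h7:0 → peak 15
Job 3@3: h1:12  h2:12  h3:8  h4:3  h5:3  h6:3  h7:0 → peak 12
Job 3@4: h1:12  h2:12  h3:5  h4:3  h5:3  h6:3  h7:3 → peak 12
Best is Job 3@3, peak 12.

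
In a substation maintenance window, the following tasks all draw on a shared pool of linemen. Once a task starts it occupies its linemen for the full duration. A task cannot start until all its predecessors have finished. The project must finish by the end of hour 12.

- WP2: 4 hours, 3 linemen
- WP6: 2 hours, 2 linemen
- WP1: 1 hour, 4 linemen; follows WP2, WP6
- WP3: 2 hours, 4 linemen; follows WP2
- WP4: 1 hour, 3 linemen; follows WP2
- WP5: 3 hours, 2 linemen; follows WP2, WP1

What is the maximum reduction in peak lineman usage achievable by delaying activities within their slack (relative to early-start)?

6

Early-start peak: h1:5  h2:5  h3:3  h4:3  h5:11  h6:6  h7:2  h8:2  h9:0  h10:0  h11:0  h12:0 ⇒ 11.
Leveled (WP2@1, WP6@1, WP1@5, WP3@6, WP4@8, WP5@8): h1:5  h2:5  h3:3  h4:3  h5:4  h6:4  h7:4  h8:5  h9:2  h10:2  h11:0  h12:0 ⇒ 5.
Reduction 11 − 5 = 6.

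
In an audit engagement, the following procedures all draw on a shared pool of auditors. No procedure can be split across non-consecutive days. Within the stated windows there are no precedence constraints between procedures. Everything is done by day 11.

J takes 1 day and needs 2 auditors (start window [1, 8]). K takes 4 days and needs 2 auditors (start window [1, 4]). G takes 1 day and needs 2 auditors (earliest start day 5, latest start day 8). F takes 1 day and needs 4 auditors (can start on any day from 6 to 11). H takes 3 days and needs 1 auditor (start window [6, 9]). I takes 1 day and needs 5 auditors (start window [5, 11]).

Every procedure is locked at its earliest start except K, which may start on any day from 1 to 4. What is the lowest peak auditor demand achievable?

7

K@1: d1:4  d2:2  d3:2  d4:2  d5:7  d6:5  d7:1  d8:1  d9:0  d10:0  d11:0 → peak 7
K@2: d1:2  d2:2  d3:2  d4:2  d5:9  d6:5  d7:1  d8:1  d9:0  d10:0  d11:0 → peak 9
K@3: d1:2  d2:0  d3:2  d4:2  d5:9  d6:7  d7:1  d8:1  d9:0  d10:0  d11:0 → peak 9
K@4: d1:2  d2:0  d3:0  d4:2  d5:9  d6:7  d7:3  d8:1  d9:0  d10:0  d11:0 → peak 9
Best is K@1, peak 7.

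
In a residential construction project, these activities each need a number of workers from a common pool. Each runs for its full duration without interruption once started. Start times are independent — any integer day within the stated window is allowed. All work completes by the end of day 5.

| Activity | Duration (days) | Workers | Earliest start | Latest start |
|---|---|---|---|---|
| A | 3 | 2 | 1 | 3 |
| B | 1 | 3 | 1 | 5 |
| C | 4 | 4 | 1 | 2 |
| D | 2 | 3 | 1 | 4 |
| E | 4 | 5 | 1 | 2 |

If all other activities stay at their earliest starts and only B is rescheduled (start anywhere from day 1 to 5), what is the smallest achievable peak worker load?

B@1: d1:17  d2:14  d3:11  d4:9  d5:0 → peak 17
B@2: d1:14  d2:17  d3:11  d4:9  d5:0 → peak 17
B@3: d1:14  d2:14  d3:14  d4:9  d5:0 → peak 14
B@4: d1:14  d2:14  d3:11  d4:12  d5:0 → peak 14
B@5: d1:14  d2:14  d3:11  d4:9  d5:3 → peak 14
Best is B@3, peak 14.

14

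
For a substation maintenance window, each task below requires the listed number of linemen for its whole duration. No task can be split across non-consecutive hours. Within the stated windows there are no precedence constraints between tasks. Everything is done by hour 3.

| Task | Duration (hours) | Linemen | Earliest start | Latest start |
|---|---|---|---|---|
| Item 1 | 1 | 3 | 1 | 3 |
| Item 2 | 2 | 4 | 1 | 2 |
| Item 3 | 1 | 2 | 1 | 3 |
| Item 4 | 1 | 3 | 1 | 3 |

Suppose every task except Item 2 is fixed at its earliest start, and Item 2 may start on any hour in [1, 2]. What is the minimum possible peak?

8

Item 2@1: h1:12  h2:4  h3:0 → peak 12
Item 2@2: h1:8  h2:4  h3:4 → peak 8
Best is Item 2@2, peak 8.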